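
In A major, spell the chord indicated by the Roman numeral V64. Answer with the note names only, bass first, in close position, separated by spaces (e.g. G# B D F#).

B E G#

The numeral's case and figure indicate a major triad. In A major its root, the fifth degree, is E.
That chord is spelled E-G#-B.
The figured bass 64 indicates second inversion, placing the fifth (B) in the bass: B-E-G#.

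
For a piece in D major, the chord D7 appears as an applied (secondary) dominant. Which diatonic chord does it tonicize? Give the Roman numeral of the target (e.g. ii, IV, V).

The chord is a dominant seventh chord on D.
A dominant resolves down a perfect fifth: D → G. In D major, G is scale degree 4, i.e. IV.

IV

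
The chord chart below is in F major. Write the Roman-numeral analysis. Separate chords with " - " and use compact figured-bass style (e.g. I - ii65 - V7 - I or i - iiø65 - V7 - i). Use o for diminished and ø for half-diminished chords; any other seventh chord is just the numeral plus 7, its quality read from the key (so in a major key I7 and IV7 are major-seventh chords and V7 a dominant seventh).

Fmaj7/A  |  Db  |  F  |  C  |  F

Fmaj7/A: root F is the tonic; major seventh chord there is I65.
Db is non-diatonic — bVI, a mixture chord from F minor.
F: root F is the tonic; major triad there is I.
C has root C, degree 5 in F major, so V.
F: root F is the tonic; major triad there is I.

I65 - bVI - I - V - I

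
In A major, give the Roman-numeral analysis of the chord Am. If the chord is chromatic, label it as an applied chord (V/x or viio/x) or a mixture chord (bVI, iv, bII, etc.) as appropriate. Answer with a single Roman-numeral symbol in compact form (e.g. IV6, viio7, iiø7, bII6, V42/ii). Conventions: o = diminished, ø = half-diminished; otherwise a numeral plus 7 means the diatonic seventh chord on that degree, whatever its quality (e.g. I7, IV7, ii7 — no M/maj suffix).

i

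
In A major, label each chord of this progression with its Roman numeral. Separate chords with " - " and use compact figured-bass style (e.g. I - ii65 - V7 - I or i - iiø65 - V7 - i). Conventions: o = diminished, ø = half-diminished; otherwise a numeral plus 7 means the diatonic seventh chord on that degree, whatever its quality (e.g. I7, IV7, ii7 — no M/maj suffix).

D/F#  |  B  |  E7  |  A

IV6 - V/V - V7 - I

D/F# has root D, degree 4 in A major, so IV6.
B is the secondary dominant of V (major triad on B): V/V.
E7 has root E, degree 5 in A major, so V7.
A: major triad on A = scale degree 1 → I.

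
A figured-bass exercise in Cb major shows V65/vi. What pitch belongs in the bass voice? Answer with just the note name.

The applied chord V65/vi is rooted on Eb: Eb-G-Bb-Db.
The figure 65 means first inversion — the third is in the bass.

G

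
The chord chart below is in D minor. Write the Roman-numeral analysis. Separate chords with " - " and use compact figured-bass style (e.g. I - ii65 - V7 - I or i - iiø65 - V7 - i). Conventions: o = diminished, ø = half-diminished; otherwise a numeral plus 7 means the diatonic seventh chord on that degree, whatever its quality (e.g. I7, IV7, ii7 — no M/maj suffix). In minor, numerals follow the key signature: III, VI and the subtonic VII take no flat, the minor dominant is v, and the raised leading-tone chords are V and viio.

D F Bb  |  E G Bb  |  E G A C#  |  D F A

VI6 - iio - V43 - i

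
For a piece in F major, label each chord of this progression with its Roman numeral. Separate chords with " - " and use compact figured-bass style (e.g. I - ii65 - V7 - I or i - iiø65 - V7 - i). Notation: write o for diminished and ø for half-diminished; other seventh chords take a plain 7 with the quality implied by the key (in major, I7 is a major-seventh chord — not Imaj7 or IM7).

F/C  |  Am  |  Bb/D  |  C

I64 - iii - IV6 - V

F/C: major triad on F = scale degree 1 → I64.
Am has root A, degree 3 in F major, so iii.
Bb/D: root Bb is the subdominant; major triad there is IV6.
C: major triad on C = scale degree 5 → V.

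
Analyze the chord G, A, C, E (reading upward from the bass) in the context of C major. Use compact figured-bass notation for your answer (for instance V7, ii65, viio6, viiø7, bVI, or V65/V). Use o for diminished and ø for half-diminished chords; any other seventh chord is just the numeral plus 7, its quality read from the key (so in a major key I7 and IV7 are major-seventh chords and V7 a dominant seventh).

The pitches A-C-E-G form a minor seventh chord rooted on A.
In C major, A is the submediant; the diatonic minor seventh chord there is vi7.
With G in the bass the chord is in third inversion, so the figured bass is 42.

vi42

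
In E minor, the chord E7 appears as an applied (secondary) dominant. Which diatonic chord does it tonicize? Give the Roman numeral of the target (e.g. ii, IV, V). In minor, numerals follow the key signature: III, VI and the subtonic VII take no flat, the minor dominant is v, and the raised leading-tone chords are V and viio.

The chord is a dominant seventh chord on E.
A dominant resolves down a perfect fifth: E → A. In E minor, A is scale degree 4, i.e. iv.

iv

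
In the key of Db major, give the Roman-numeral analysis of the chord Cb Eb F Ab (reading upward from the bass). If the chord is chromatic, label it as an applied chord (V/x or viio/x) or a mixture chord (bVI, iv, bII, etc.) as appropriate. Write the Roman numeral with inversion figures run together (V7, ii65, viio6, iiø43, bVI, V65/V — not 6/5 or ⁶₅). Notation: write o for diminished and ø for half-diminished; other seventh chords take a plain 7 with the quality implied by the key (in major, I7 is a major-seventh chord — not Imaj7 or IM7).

viiø43/IV

Stacked in thirds the chord is F-Ab-Cb-Eb: a half-diminished seventh chord on F.
F sits a half step below Gb (IV in Db major); a diminished chord there is the applied leading-tone chord of IV.
With Cb in the bass the chord is in second inversion, so the figured bass is 43.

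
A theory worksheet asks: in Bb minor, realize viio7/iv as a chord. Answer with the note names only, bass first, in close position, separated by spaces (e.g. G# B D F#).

The slash marks an applied leading-tone chord: viio of iv. In Bb minor, iv is Eb, so the leading tone to it is D, a half step below.
Building a fully diminished seventh chord on D gives D-F-Ab-Cb.

D F Ab Cb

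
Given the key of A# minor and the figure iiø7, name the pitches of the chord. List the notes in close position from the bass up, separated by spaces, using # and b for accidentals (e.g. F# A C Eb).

B# D# F# A#

The numeral's case and figure indicate a half-diminished seventh chord. In A# minor its root, the second degree, is B#.
Stacking thirds from B# gives B#-D#-F#-A#.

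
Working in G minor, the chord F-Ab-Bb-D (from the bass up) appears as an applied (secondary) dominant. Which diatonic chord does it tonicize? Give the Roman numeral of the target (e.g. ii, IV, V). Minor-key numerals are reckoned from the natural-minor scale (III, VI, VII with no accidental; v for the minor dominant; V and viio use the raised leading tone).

The chord is a dominant seventh chord on Bb.
A dominant resolves down a perfect fifth: Bb → Eb. In G minor, Eb is scale degree 6, i.e. VI.

VI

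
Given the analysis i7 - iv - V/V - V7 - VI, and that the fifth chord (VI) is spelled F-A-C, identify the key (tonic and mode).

A minor

VI is given as F-A-C — a major triad with root F.
Counting down 5 scale steps from F places the tonic on A; a major triad on degree 6 is diatonic only in minor.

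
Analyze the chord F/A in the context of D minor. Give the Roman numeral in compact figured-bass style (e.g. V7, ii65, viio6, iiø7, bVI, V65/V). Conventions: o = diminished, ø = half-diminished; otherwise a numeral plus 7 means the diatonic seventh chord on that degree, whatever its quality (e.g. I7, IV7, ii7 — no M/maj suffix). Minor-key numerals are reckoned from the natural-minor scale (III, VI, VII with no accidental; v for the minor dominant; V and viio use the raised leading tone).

III6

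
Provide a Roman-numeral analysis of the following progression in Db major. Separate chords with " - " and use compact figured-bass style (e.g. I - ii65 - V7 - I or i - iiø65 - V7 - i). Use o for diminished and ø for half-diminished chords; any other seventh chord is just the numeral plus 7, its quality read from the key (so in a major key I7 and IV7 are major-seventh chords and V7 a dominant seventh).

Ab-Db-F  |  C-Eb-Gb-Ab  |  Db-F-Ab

Ab-Db-F: major triad on Db = scale degree 1 → I64.
C-Eb-Gb-Ab has root Ab, degree 5 in Db major, so V65.
Db-F-Ab: major triad on Db = scale degree 1 → I.

I64 - V65 - I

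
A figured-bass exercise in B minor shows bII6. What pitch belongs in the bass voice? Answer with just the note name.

bII in B minor has root C; the chord is C-E-G.
The figure 6 means first inversion — the third is in the bass.

E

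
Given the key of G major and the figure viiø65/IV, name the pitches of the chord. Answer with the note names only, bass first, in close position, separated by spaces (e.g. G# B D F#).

D F A B

viiø65/IV is a secondary leading-tone chord. The target IV is C in G major; the applied chord is rooted a semitone below, on B.
Building a half-diminished seventh chord on B gives B-D-F-A.
With the 65 figure the chord is in first inversion; from the bass D upward in close position it reads D-F-A-B.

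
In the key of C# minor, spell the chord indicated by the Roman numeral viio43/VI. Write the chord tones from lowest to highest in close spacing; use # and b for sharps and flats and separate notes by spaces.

The slash marks an applied leading-tone chord: viio of VI. In C# minor, VI is A, so the leading tone to it is G#, a half step below.
Building a fully diminished seventh chord on G# gives G#-B-D-F.
The figured bass 43 indicates second inversion, placing the fifth (D) in the bass: D-F-G#-B.

D F G# B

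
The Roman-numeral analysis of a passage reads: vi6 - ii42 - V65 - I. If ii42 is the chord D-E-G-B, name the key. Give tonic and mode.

D major

The anchor chord is a minor seventh chord on E, labeled ii42.
If E is scale degree 2 and the mode makes that degree carry a minor seventh chord, the tonic is D and the mode is major.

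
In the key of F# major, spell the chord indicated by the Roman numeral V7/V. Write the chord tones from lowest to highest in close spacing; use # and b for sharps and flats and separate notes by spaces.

G# B# D# F#

V7/V is a secondary dominant — the dominant seventh of V. V in F# major is C#, so the applied chord's root is G#, a perfect fifth above.
Building a dominant seventh chord on G# gives G#-B#-D#-F#.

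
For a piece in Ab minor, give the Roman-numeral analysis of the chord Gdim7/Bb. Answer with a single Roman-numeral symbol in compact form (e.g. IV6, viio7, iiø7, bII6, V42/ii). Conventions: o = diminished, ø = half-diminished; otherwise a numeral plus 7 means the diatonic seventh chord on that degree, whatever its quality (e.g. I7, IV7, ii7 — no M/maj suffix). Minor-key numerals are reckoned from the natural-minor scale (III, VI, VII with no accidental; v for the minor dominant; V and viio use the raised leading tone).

viio65

The pitches G-Bb-Db-Fb form a fully diminished seventh chord rooted on G.
In Ab minor, G is the leading tone; the diatonic fully diminished seventh chord there is viio7.
With Bb in the bass the chord is in first inversion, so the figured bass is 65.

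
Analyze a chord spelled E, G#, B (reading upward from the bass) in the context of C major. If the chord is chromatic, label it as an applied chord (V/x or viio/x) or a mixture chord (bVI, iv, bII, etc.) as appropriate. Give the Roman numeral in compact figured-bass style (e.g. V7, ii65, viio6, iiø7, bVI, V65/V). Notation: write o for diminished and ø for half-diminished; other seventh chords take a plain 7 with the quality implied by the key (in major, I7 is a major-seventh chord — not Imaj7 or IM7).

The pitches E-G#-B form a major triad rooted on E.
E is not a diatonic chord root with this quality in C major, but it lies a perfect fifth above A (vi), so the chord functions as an applied dominant of vi.

V/vi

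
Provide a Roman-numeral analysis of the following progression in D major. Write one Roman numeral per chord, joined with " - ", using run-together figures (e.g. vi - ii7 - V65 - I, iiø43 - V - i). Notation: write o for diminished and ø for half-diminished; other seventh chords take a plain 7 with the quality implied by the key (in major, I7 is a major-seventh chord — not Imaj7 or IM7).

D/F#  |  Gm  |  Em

I6 - iv - ii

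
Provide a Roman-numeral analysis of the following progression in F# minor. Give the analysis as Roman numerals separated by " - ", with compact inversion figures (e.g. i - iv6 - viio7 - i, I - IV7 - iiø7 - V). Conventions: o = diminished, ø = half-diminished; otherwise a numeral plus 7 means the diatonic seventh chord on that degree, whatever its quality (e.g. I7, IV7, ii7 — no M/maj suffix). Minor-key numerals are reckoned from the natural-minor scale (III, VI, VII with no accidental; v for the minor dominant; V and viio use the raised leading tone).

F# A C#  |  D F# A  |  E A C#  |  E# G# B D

i - VI - III64 - viio7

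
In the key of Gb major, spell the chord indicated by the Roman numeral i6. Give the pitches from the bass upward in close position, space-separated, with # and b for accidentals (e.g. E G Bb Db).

i6 is the minor tonic, borrowed from the parallel minor. In Gb major that root is Gb.
So the chord is Gb-Bbb-Db.
With the 6 figure the chord is in first inversion; from the bass Bbb upward in close position it reads Bbb-Db-Gb.

Bbb Db Gb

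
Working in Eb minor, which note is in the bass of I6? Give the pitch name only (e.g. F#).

I in Eb minor has root Eb; the chord is Eb-G-Bb.
The figure 6 means first inversion — the third is in the bass.

G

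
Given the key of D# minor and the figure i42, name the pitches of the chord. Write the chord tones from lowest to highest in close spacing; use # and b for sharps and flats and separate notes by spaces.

C# D# F# A#

The numeral's case and figure indicate a minor seventh chord. In D# minor its root, the tonic, is D#.
That chord is spelled D#-F#-A#-C#.
With the 42 figure the chord is in third inversion; from the bass C# upward in close position it reads C#-D#-F#-A#.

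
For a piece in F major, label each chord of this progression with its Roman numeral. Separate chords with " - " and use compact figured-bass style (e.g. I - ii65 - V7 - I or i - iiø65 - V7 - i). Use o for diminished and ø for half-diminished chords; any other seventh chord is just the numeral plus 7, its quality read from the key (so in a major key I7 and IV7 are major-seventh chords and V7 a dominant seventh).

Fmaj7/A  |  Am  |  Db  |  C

I65 - iii - bVI - V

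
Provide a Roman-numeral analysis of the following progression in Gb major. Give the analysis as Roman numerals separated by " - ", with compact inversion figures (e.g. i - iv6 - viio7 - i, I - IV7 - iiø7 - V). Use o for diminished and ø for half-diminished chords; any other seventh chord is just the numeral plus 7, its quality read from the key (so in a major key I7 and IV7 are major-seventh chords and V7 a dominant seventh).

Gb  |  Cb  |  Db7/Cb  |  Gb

Gb: major triad on Gb = scale degree 1 → I.
Cb has root Cb, degree 4 in Gb major, so IV.
Db7/Cb has root Db, degree 5 in Gb major, so V42.
Gb has root Gb, degree 1 in Gb major, so I.

I - IV - V42 - I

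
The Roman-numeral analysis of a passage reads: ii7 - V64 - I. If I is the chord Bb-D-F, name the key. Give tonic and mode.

Bb major

The anchor chord is a major triad on Bb, labeled I.
If Bb is scale degree 1 and the mode makes that degree carry a major triad, the tonic is Bb and the mode is major.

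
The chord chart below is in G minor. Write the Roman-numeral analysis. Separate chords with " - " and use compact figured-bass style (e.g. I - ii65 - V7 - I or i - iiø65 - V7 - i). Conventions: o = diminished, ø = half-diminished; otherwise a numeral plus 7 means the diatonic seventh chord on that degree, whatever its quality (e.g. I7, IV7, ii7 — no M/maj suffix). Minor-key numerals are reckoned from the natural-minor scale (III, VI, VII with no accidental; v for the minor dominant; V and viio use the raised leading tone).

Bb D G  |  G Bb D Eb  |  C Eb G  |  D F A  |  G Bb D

i6 - VI65 - iv - v - i

Bb-D-G: minor triad on G = scale degree 1 → i6.
G-Bb-D-Eb: root Eb is the submediant; major seventh chord there is VI65.
C-Eb-G has root C, degree 4 in G minor, so iv.
D-F-A: minor triad on D = scale degree 5 → v.
G-Bb-D: minor triad on G = scale degree 1 → i.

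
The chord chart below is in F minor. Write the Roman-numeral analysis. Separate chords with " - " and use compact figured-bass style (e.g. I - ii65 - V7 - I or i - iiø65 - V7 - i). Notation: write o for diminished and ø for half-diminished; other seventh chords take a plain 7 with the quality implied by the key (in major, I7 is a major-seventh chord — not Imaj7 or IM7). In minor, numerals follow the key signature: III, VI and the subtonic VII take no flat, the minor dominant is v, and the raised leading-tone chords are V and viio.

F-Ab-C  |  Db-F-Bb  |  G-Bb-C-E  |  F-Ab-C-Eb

i - iv6 - V43 - i7

F-Ab-C: minor triad on F = scale degree 1 → i.
Db-F-Bb: minor triad on Bb = scale degree 4 → iv6.
G-Bb-C-E has root C, degree 5 in F minor, so V43.
F-Ab-C-Eb has root F, degree 1 in F minor, so i7.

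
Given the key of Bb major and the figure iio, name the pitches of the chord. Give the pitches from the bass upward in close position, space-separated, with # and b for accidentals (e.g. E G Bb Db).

iio is the diminished supertonic triad, borrowed from the parallel minor. In Bb major that root is C.
So the chord is C-Eb-Gb.

C Eb Gb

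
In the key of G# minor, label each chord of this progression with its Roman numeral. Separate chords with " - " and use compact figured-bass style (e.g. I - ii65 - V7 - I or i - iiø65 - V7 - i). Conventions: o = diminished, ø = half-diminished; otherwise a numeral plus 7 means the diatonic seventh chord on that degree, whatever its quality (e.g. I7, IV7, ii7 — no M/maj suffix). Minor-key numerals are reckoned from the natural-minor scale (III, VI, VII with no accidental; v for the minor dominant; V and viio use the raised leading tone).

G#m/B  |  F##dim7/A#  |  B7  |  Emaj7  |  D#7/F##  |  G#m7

G#m/B: root G# is the tonic; minor triad there is i6.
F##dim7/A#: root F## is the leading tone; fully diminished seventh chord there is viio65.
B7 is the secondary dominant of VI (dominant seventh chord on B): V7/VI.
Emaj7: root E is the submediant; major seventh chord there is VI7.
D#7/F## has root D#, degree 5 in G# minor, so V65.
G#m7: minor seventh chord on G# = scale degree 1 → i7.

i6 - viio65 - V7/VI - VI7 - V65 - i7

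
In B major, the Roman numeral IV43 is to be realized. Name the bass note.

B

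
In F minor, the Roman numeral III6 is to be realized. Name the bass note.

C

III in F minor has root Ab; the chord is Ab-C-Eb.
The figure 6 means first inversion — the third is in the bass.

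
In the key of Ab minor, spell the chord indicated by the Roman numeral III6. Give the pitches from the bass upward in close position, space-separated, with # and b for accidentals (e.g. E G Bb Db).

Eb Gb Cb

The numeral's case and figure indicate a major triad. In Ab minor its root, the mediant, is Cb.
That chord is spelled Cb-Eb-Gb.
With the 6 figure the chord is in first inversion; from the bass Eb upward in close position it reads Eb-Gb-Cb.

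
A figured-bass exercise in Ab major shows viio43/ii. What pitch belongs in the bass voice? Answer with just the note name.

Eb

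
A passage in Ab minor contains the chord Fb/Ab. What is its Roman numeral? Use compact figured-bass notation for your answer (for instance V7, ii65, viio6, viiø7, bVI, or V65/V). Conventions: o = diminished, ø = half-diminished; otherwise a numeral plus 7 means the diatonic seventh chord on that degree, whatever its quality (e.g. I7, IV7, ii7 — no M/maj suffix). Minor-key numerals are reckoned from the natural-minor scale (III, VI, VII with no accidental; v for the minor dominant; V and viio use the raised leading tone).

VI6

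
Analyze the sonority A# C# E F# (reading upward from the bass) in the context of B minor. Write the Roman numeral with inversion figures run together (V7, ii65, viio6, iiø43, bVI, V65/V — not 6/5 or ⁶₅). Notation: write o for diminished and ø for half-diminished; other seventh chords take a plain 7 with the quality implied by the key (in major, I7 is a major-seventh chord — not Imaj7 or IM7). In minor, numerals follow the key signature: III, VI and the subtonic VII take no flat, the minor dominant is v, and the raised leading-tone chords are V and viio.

Stacked in thirds the chord is F#-A#-C#-E: a dominant seventh chord on F#.
F# is scale degree 5 in B minor, and a dominant seventh chord on that degree is written V7.
With A# in the bass the chord is in first inversion, so the figured bass is 65.

V65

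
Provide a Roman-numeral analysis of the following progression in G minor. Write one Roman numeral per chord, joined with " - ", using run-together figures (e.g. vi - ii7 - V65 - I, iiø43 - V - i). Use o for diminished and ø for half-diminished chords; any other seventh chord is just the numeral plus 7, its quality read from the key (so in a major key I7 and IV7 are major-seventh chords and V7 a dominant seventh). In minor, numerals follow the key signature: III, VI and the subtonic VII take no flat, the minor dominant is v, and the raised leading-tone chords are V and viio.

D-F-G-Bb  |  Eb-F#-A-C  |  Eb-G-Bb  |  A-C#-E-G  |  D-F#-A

D-F-G-Bb has root G, degree 1 in G minor, so i43.
Eb-F#-A-C: root F# is the leading tone; fully diminished seventh chord there is viio42.
Eb-G-Bb: major triad on Eb = scale degree 6 → VI.
A-C#-E-G: chromatic; A is V of V, so V7/V.
D-F#-A has root D, degree 5 in G minor, so V.

i43 - viio42 - VI - V7/V - V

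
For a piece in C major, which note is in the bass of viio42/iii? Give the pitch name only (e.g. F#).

The applied chord viio42/iii is rooted on D#: D#-F#-A-C.
The figure 42 means third inversion — the seventh is in the bass.

C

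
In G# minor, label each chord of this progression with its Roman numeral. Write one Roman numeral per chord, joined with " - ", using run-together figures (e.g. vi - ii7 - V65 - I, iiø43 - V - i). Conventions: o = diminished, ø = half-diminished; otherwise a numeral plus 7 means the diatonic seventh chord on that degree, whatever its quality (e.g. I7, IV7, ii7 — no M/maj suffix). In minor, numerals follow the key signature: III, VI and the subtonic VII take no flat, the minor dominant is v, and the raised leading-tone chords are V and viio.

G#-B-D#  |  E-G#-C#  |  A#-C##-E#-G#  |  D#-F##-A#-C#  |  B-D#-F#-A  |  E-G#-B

i - iv6 - V7/V - V7 - V7/VI - VI

G#-B-D#: minor triad on G# = scale degree 1 → i.
E-G#-C#: minor triad on C# = scale degree 4 → iv6.
A#-C##-E#-G#: a dominant seventh chord on A#, the applied dominant of V → V7/V.
D#-F##-A#-C# has root D#, degree 5 in G# minor, so V7.
B-D#-F#-A: chromatic; B is V of VI, so V7/VI.
E-G#-B: major triad on E = scale degree 6 → VI.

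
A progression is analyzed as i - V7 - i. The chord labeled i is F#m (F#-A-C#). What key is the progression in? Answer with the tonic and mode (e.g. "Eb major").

The chord F#m is a minor triad rooted on F#; its label is i.
If F# is scale degree 1 and the mode makes that degree carry a minor triad, the tonic is F# and the mode is minor.

F# minor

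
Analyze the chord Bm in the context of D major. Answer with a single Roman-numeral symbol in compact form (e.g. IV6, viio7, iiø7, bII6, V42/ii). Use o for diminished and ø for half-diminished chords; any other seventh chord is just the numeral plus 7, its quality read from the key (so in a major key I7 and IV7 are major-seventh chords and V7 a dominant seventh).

The pitches B-D-F# form a minor triad rooted on B.
B is scale degree 6 in D major, and a minor triad on that degree is written vi.

vi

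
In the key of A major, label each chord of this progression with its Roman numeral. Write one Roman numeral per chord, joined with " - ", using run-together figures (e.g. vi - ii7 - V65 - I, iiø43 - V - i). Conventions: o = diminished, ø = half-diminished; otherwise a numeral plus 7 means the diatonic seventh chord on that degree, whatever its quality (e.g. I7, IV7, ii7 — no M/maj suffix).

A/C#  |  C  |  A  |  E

A/C#: root A is the tonic; major triad there is I6.
C: major triad on C — chromatic; bIII (borrowed from the parallel minor).
A has root A, degree 1 in A major, so I.
E: major triad on E = scale degree 5 → V.

I6 - bIII - I - V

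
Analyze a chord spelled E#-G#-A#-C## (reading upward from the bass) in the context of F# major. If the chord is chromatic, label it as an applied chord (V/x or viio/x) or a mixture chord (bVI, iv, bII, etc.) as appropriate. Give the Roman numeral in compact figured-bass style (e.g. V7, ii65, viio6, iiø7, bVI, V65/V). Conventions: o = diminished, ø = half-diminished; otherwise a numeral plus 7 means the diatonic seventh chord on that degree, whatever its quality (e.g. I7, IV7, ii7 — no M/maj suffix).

V43/vi

The pitches A#-C##-E#-G# form a dominant seventh chord rooted on A#.
A# is not a diatonic chord root with this quality in F# major, but it lies a perfect fifth above D# (vi), so the chord functions as an applied dominant of vi.
With E# in the bass the chord is in second inversion, so the figured bass is 43.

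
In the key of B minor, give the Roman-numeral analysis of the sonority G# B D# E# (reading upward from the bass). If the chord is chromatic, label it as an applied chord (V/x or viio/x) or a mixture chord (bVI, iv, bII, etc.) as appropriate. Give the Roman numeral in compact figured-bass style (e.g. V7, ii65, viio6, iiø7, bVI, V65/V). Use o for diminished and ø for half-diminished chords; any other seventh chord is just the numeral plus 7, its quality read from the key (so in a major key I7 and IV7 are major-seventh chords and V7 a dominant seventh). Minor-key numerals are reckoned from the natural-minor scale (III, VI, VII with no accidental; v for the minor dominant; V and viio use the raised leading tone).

viiø65/V

Stacked in thirds the chord is E#-G#-B-D#: a half-diminished seventh chord on E#.
E# sits a half step below F# (V in B minor); a diminished chord there is the applied leading-tone chord of V.
With G# in the bass the chord is in first inversion, so the figured bass is 65.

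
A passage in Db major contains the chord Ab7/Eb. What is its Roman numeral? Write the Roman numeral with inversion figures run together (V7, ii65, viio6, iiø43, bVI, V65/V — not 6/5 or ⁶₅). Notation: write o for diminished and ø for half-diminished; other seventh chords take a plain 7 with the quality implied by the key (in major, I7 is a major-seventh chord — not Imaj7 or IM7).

Stacked in thirds the chord is Ab-C-Eb-Gb: a dominant seventh chord on Ab.
Ab is scale degree 5 in Db major, and a dominant seventh chord on that degree is written V7.
With Eb in the bass the chord is in second inversion, so the figured bass is 43.

V43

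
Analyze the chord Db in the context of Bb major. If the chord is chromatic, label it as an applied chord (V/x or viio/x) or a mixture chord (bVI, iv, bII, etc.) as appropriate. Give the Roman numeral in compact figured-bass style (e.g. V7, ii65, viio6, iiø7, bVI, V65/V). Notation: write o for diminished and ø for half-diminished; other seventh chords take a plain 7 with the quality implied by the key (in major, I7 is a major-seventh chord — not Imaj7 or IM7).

bIII

The pitches Db-F-Ab form a major triad rooted on Db.
Db is the lowered third degree of Bb major (diatonic 3 would be D). This is a major triad on the lowered third degree, borrowed from the parallel minor.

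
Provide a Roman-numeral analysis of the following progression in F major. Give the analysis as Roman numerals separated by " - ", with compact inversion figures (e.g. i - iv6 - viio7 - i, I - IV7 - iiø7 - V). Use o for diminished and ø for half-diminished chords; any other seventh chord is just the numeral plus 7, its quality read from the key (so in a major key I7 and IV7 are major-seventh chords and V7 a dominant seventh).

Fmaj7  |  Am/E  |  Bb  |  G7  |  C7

I7 - iii64 - IV - V7/V - V7

Fmaj7 has root F, degree 1 in F major, so I7.
Am/E: root A is the mediant; minor triad there is iii64.
Bb: major triad on Bb = scale degree 4 → IV.
G7: a dominant seventh chord on G, the applied dominant of V → V7/V.
C7 has root C, degree 5 in F major, so V7.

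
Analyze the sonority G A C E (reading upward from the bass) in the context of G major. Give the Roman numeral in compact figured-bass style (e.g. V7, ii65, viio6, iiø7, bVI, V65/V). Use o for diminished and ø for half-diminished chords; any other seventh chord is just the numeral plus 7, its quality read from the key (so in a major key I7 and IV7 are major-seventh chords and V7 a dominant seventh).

ii42

Stacked in thirds the chord is A-C-E-G: a minor seventh chord on A.
A is scale degree 2 in G major, and a minor seventh chord on that degree is written ii7.
With G in the bass the chord is in third inversion, so the figured bass is 42.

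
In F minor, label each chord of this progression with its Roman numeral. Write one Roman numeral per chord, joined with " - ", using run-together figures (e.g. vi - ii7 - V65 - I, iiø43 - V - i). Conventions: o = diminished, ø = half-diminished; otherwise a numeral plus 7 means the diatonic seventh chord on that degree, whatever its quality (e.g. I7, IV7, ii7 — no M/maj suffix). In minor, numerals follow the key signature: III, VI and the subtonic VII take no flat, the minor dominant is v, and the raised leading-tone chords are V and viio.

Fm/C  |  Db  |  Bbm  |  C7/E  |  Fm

Fm/C has root F, degree 1 in F minor, so i64.
Db has root Db, degree 6 in F minor, so VI.
Bbm: root Bb is the subdominant; minor triad there is iv.
C7/E: dominant seventh chord on C = scale degree 5 → V65.
Fm: minor triad on F = scale degree 1 → i.

i64 - VI - iv - V65 - i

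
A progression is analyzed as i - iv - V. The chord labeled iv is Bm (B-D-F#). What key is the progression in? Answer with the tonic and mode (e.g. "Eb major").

The anchor chord is a minor triad on B, labeled iv.
If B is scale degree 4 and the mode makes that degree carry a minor triad, the tonic is F# and the mode is minor.

F# minor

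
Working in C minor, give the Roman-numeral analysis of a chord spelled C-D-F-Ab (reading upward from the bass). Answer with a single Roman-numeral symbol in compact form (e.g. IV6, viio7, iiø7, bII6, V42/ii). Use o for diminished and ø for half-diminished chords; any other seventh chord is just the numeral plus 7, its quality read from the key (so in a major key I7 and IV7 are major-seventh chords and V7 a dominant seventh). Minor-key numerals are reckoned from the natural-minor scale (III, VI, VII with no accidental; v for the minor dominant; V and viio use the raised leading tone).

iiø42

The pitches D-F-Ab-C form a half-diminished seventh chord rooted on D.
D is scale degree 2 in C minor, and a half-diminished seventh chord on that degree is written iiø7.
With C in the bass the chord is in third inversion, so the figured bass is 42.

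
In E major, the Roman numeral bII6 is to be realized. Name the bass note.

A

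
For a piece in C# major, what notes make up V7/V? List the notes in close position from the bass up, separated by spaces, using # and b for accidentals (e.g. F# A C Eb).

V7/V is a secondary dominant — the dominant seventh of V. V in C# major is G#, so the applied chord's root is D#, a perfect fifth above.
Building a dominant seventh chord on D# gives D#-F##-A#-C#.

D# F## A# C#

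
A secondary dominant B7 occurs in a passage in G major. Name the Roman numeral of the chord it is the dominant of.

vi

The chord is a dominant seventh chord on B.
A dominant resolves down a perfect fifth: B → E. In G major, E is scale degree 6, i.e. vi.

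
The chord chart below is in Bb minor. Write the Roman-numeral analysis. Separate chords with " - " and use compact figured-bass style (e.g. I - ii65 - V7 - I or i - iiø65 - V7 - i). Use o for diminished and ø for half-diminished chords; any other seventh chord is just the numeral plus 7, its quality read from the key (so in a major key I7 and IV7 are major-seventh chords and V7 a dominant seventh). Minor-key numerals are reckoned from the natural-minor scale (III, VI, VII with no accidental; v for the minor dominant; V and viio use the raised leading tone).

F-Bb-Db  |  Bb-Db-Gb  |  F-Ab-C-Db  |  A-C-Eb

i64 - VI6 - III65 - viio

F-Bb-Db has root Bb, degree 1 in Bb minor, so i64.
Bb-Db-Gb has root Gb, degree 6 in Bb minor, so VI6.
F-Ab-C-Db has root Db, degree 3 in Bb minor, so III65.
A-C-Eb: root A is the leading tone; diminished triad there is viio.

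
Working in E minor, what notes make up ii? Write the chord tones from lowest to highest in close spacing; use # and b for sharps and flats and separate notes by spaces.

Scale degree 2 in E minor is F#; here the chord built on it is altered to a minor triad. ii is the minor supertonic, borrowed from the parallel major (the Dorian ii).
So the chord is F#-A-C#.

F# A C#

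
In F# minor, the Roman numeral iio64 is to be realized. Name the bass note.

D

iio in F# minor has root G#; the chord is G#-B-D.
The figure 64 means second inversion — the fifth is in the bass.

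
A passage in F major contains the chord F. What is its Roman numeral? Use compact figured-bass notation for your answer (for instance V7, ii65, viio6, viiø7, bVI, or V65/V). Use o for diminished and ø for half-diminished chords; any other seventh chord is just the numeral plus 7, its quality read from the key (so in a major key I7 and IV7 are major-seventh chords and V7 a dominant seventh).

The pitches F-A-C form a major triad rooted on F.
F is scale degree 1 in F major, and a major triad on that degree is written I.

I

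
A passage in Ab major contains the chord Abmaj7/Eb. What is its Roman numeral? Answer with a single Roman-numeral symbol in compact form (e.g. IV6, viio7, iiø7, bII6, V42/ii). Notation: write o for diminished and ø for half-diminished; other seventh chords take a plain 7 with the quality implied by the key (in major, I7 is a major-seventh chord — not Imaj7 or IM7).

Stacked in thirds the chord is Ab-C-Eb-G: a major seventh chord on Ab.
Ab is scale degree 1 in Ab major, and a major seventh chord on that degree is written I7.
With Eb in the bass the chord is in second inversion, so the figured bass is 43.

I43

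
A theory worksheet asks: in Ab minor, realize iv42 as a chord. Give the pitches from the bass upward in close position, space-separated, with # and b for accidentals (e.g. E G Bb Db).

Cb Db Fb Ab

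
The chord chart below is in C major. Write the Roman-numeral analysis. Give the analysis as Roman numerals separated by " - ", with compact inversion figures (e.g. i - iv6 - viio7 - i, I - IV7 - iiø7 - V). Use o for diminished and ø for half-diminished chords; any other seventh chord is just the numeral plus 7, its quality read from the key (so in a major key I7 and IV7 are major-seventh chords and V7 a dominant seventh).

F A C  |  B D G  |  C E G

F-A-C has root F, degree 4 in C major, so IV.
B-D-G: root G is the dominant; major triad there is V6.
C-E-G: root C is the tonic; major triad there is I.

IV - V6 - I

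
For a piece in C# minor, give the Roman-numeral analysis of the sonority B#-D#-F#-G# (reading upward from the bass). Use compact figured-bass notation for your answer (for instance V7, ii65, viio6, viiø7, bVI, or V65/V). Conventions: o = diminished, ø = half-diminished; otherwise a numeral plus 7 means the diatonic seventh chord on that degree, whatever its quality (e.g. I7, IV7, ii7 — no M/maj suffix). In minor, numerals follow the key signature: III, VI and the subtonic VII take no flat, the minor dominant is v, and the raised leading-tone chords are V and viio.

V65

Stacked in thirds the chord is G#-B#-D#-F#: a dominant seventh chord on G#.
In C# minor, G# is the dominant; the diatonic dominant seventh chord there is V7.
With B# in the bass the chord is in first inversion, so the figured bass is 65.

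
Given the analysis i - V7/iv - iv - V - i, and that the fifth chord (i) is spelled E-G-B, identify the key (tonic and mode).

The chord Em is a minor triad rooted on E; its label is i.
If E is scale degree 1 and the mode makes that degree carry a minor triad, the tonic is E and the mode is minor.

E minor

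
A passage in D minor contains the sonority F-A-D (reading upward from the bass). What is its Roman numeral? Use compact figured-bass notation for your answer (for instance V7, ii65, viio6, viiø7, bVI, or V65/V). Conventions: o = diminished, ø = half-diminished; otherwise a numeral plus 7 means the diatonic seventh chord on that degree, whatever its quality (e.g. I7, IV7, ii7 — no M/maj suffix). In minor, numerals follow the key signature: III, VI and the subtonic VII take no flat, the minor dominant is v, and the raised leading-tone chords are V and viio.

Stacked in thirds the chord is D-F-A: a minor triad on D.
In D minor, D is the tonic; the diatonic minor triad there is i.
With F in the bass the chord is in first inversion, so the figured bass is 6.

i6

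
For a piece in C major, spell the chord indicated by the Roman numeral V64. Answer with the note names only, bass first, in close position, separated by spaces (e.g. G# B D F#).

In C major, the dominant is G, and the diatonic chord built there is a major triad.
That chord is spelled G-B-D.
With the 64 figure the chord is in second inversion; from the bass D upward in close position it reads D-G-B.

D G B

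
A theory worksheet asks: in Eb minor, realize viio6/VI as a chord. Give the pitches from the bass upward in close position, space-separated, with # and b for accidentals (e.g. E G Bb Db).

Db Fb Bb

viio6/VI is a secondary leading-tone chord. The target VI is Cb in Eb minor; the applied chord is rooted a semitone below, on Bb.
Building a diminished triad on Bb gives Bb-Db-Fb.
With the 6 figure the chord is in first inversion; from the bass Db upward in close position it reads Db-Fb-Bb.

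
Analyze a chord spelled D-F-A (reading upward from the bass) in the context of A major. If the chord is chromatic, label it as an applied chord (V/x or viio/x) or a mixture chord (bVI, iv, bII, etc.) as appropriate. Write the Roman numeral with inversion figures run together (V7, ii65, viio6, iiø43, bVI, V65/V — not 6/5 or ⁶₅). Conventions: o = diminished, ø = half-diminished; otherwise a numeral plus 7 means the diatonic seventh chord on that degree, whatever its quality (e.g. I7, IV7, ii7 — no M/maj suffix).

iv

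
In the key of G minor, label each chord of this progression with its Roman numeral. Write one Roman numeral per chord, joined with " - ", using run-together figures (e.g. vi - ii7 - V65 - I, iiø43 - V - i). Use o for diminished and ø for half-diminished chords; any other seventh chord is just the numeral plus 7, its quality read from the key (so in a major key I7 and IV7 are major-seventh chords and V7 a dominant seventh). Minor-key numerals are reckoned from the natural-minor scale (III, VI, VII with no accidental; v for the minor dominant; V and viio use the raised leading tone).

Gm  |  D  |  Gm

i - V - i

Gm has root G, degree 1 in G minor, so i.
D: major triad on D = scale degree 5 → V.
Gm has root G, degree 1 in G minor, so i.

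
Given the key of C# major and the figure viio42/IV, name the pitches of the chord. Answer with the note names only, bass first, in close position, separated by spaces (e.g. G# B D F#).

D E# G# B

viio42/IV is a secondary leading-tone chord. The target IV is F# in C# major; the applied chord is rooted a semitone below, on E#.
Building a fully diminished seventh chord on E# gives E#-G#-B-D.
With the 42 figure the chord is in third inversion; from the bass D upward in close position it reads D-E#-G#-B.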